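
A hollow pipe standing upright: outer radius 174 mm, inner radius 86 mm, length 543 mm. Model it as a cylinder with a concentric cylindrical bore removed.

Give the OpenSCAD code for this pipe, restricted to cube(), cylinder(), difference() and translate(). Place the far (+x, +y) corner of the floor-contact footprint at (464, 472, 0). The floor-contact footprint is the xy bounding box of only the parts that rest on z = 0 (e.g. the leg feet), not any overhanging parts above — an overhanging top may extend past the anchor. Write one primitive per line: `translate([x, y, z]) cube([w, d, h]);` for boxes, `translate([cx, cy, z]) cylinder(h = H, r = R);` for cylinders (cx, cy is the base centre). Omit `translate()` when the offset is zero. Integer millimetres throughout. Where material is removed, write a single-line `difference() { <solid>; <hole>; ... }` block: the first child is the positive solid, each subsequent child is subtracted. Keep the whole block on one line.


difference() { translate([290, 298, 0]) cylinder(h = 543, r = 174); translate([290, 298, 0]) cylinder(h = 543, r = 86); }


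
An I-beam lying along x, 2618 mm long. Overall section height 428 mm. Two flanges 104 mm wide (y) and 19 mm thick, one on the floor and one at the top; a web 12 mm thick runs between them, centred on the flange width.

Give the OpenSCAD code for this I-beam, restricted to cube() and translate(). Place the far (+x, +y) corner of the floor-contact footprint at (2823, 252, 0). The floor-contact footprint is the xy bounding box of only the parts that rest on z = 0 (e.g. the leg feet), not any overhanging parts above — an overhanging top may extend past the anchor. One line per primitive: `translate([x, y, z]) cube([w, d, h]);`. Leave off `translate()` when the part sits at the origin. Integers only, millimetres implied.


translate([205, 148, 0]) cube([2618, 104, 19]);
translate([205, 194, 19]) cube([2618, 12, 390]);
translate([205, 148, 409]) cube([2618, 104, 19]);


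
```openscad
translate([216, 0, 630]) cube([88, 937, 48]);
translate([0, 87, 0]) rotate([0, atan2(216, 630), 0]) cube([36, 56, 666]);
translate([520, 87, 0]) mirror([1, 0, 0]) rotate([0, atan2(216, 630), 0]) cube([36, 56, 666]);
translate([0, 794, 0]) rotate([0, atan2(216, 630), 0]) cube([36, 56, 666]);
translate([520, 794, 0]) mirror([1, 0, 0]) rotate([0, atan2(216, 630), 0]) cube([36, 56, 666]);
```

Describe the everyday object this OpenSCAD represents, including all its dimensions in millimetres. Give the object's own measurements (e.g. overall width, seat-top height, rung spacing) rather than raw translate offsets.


A sawhorse. A 88×937×48 mm beam (x, y, z) sits on two A-frame leg pairs. Each pair is two raked legs of 36×56 mm section (56 mm along y) splaying symmetrically in x. Each leg rises 630 mm vertically over 216 mm of horizontal reach and is 666 mm long along its own axis. Every leg's outer bottom edge rests on the floor and its outer top edge meets a bottom edge of the beam — the left legs (tilting toward +x) meet the beam's −x bottom edge, the right legs (their mirror images, tilting toward −x) meet its +x bottom edge — so the leg tops tuck under the beam, the beam's underside is 630 mm above the floor, and the feet are 520 mm apart outside-to-outside with the beam centred between them. The two leg pairs are set in 87 mm from either end of the beam.


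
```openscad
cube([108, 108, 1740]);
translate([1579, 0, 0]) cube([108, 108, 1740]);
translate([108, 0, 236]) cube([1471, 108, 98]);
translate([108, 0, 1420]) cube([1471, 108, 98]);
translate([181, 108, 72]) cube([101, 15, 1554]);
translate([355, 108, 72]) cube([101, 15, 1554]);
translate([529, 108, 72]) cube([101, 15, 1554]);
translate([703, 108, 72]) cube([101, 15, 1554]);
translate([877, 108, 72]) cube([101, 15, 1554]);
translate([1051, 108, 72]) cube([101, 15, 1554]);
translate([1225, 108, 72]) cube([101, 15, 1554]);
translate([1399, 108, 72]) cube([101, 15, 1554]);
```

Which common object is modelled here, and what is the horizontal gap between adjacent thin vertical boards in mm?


A fence section. The picket gap is 73 mm.

Two posts, two rails, 8 pickets — a fence section. Span 1471 mm holds 8 pickets of 101 mm with 9 equal gaps: ⌊(1471 − 8·101) / 9⌋ = 73 mm.


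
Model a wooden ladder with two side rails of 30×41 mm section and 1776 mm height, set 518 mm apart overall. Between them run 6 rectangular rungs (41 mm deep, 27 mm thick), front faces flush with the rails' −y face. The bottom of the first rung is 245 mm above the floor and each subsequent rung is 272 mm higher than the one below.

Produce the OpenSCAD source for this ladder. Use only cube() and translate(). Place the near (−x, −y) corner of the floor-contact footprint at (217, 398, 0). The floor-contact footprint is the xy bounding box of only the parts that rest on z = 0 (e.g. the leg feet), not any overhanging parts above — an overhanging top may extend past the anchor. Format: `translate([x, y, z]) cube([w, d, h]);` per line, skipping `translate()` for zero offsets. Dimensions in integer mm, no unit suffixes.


translate([217, 398, 0]) cube([30, 41, 1776]);
translate([705, 398, 0]) cube([30, 41, 1776]);
translate([247, 398, 245]) cube([458, 41, 27]);
translate([247, 398, 517]) cube([458, 41, 27]);
translate([247, 398, 789]) cube([458, 41, 27]);
translate([247, 398, 1061]) cube([458, 41, 27]);
translate([247, 398, 1333]) cube([458, 41, 27]);
translate([247, 398, 1605]) cube([458, 41, 27]);


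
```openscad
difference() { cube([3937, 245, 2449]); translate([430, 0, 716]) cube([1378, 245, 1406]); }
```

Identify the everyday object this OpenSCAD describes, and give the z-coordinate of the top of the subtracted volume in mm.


A wall with a window opening. The window head height is 2122 mm.

A wall with a rectangular opening subtracted — a window. Sill at z = 716, opening 1406 mm tall, so the head is at 716 + 1406 = 2122 mm.


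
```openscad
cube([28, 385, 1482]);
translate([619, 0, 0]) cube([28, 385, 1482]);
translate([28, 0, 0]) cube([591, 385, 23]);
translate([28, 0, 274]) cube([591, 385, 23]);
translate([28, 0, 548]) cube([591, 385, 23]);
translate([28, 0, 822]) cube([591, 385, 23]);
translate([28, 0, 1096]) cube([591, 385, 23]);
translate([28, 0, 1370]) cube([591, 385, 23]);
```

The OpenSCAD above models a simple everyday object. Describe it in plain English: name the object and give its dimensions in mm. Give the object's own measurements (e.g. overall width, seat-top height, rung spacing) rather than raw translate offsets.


An open bookshelf. Two side panels, each 28 mm thick, 385 mm deep and 1482 mm tall, stand 647 mm apart (outside-to-outside). Between them sit 6 shelves, each 23 mm thick and 385 mm deep, spanning the full gap between the sides. The bottom shelf rests on the floor (its underside at z = 0) and the clear gap between one shelf's top and the next shelf's underside is 251 mm.


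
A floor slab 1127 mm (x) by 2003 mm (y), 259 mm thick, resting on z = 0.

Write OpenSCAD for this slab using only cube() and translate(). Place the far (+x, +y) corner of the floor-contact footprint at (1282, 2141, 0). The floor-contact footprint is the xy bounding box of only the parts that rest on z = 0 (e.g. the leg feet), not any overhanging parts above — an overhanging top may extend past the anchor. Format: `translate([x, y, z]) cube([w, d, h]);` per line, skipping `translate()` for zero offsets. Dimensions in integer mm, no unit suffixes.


translate([155, 138, 0]) cube([1127, 2003, 259]);


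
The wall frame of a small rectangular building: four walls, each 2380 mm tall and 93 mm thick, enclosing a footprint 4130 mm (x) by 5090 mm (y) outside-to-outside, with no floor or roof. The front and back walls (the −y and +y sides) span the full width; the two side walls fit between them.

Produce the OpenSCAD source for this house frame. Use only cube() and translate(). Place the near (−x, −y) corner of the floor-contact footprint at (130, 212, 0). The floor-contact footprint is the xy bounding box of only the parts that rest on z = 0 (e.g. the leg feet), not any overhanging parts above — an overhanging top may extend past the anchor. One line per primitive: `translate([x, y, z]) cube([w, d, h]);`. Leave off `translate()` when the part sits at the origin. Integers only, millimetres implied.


translate([130, 212, 0]) cube([4130, 93, 2380]);
translate([130, 5209, 0]) cube([4130, 93, 2380]);
translate([130, 305, 0]) cube([93, 4904, 2380]);
translate([4167, 305, 0]) cube([93, 4904, 2380]);


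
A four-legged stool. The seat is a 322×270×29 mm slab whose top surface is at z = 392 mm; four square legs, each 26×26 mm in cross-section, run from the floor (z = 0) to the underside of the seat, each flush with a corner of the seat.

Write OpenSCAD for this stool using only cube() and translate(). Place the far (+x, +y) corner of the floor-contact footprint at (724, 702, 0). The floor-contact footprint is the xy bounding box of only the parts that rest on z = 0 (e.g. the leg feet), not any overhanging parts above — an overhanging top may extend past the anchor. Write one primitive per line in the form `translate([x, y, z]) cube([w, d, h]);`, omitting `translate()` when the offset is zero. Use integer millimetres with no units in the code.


translate([402, 432, 363]) cube([322, 270, 29]);
translate([402, 432, 0]) cube([26, 26, 363]);
translate([698, 432, 0]) cube([26, 26, 363]);
translate([402, 676, 0]) cube([26, 26, 363]);
translate([698, 676, 0]) cube([26, 26, 363]);


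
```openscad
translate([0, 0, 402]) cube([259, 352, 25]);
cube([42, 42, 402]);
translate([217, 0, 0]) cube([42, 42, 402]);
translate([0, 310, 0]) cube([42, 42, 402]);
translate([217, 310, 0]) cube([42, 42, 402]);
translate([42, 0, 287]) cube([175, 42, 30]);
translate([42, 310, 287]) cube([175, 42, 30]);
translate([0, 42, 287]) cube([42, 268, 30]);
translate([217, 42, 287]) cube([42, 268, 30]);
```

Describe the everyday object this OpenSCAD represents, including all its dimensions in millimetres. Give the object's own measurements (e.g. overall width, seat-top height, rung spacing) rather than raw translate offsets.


A four-legged stool. The seat is a 259×352×25 mm slab whose top surface is at z = 427 mm; four square legs, each 42×42 mm in cross-section, run from the floor (z = 0) to the underside of the seat, each flush with a corner of the seat. Four stretchers, 42 mm wide and 30 mm tall, connect adjacent legs with their undersides at z = 287 mm, each running between the inner faces of the legs it joins and aligned with the legs' outer faces on the other axis.


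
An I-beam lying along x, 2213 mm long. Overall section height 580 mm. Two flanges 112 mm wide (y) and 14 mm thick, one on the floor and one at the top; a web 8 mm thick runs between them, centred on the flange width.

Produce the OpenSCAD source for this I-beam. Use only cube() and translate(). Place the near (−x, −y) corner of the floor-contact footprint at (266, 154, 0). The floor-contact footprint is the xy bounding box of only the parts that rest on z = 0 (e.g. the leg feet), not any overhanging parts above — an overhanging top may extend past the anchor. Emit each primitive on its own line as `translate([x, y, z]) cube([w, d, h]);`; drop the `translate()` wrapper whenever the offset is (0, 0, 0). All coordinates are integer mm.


translate([266, 154, 0]) cube([2213, 112, 14]);
translate([266, 206, 14]) cube([2213, 8, 552]);
translate([266, 154, 566]) cube([2213, 112, 14]);


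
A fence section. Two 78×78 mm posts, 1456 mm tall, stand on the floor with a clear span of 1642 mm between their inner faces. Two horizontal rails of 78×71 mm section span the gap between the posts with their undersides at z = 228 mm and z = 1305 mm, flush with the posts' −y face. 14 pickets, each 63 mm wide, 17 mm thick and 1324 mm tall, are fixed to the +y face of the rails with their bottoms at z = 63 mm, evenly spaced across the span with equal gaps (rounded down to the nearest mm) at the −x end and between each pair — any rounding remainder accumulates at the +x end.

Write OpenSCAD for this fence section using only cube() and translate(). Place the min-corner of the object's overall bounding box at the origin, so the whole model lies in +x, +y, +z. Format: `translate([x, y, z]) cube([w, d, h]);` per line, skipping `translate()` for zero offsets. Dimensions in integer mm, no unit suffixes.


cube([78, 78, 1456]);
translate([1720, 0, 0]) cube([78, 78, 1456]);
translate([78, 0, 228]) cube([1642, 78, 71]);
translate([78, 0, 1305]) cube([1642, 78, 71]);
translate([128, 78, 63]) cube([63, 17, 1324]);
translate([241, 78, 63]) cube([63, 17, 1324]);
translate([354, 78, 63]) cube([63, 17, 1324]);
translate([467, 78, 63]) cube([63, 17, 1324]);
translate([580, 78, 63]) cube([63, 17, 1324]);
translate([693, 78, 63]) cube([63, 17, 1324]);
translate([806, 78, 63]) cube([63, 17, 1324]);
translate([919, 78, 63]) cube([63, 17, 1324]);
translate([1032, 78, 63]) cube([63, 17, 1324]);
translate([1145, 78, 63]) cube([63, 17, 1324]);
translate([1258, 78, 63]) cube([63, 17, 1324]);
translate([1371, 78, 63]) cube([63, 17, 1324]);
translate([1484, 78, 63]) cube([63, 17, 1324]);
translate([1597, 78, 63]) cube([63, 17, 1324]);


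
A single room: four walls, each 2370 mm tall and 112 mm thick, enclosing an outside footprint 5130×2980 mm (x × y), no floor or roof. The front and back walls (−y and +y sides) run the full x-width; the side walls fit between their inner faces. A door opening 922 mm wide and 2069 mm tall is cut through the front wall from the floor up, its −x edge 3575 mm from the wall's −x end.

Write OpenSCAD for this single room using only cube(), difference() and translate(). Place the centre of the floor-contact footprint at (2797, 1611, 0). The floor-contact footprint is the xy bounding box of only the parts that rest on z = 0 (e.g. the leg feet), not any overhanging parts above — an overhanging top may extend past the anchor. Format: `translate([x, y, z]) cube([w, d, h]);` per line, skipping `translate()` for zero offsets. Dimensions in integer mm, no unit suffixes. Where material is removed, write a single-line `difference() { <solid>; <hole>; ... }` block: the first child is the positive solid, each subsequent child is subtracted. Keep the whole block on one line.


difference() { translate([232, 121, 0]) cube([5130, 112, 2370]); translate([3807, 121, 0]) cube([922, 112, 2069]); }
translate([232, 2989, 0]) cube([5130, 112, 2370]);
translate([232, 233, 0]) cube([112, 2756, 2370]);
translate([5250, 233, 0]) cube([112, 2756, 2370]);


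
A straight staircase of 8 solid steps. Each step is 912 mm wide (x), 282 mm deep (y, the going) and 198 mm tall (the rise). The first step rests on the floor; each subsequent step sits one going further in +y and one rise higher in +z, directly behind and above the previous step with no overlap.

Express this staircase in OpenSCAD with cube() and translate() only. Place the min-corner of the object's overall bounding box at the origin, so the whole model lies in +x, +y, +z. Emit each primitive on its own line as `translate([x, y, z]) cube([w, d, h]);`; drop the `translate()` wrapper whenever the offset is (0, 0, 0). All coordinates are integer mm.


cube([912, 282, 198]);
translate([0, 282, 198]) cube([912, 282, 198]);
translate([0, 564, 396]) cube([912, 282, 198]);
translate([0, 846, 594]) cube([912, 282, 198]);
translate([0, 1128, 792]) cube([912, 282, 198]);
translate([0, 1410, 990]) cube([912, 282, 198]);
translate([0, 1692, 1188]) cube([912, 282, 198]);
translate([0, 1974, 1386]) cube([912, 282, 198]);


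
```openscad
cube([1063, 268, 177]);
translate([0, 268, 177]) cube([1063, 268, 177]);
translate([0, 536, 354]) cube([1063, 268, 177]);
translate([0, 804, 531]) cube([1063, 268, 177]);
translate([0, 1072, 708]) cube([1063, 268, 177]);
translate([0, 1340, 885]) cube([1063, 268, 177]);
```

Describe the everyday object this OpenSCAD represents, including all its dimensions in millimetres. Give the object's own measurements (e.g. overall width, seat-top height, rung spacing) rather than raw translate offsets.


A straight staircase of 6 solid steps. Each step is 1063 mm wide (x), 268 mm deep (y, the going) and 177 mm tall (the rise). The first step rests on the floor; each subsequent step sits one going further in +y and one rise higher in +z, directly behind and above the previous step with no overlap.


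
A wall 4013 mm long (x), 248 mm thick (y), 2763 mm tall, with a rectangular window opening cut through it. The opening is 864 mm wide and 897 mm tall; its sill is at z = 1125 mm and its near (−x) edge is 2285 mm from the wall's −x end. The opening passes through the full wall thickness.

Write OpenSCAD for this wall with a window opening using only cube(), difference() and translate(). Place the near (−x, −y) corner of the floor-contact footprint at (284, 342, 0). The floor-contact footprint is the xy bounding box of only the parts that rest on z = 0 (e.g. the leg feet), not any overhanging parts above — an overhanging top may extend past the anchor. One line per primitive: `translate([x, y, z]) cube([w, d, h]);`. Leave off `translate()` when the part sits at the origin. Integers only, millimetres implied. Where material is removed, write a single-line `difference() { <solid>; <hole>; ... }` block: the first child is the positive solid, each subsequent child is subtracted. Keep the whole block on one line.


difference() { translate([284, 342, 0]) cube([4013, 248, 2763]); translate([2569, 342, 1125]) cube([864, 248, 897]); }


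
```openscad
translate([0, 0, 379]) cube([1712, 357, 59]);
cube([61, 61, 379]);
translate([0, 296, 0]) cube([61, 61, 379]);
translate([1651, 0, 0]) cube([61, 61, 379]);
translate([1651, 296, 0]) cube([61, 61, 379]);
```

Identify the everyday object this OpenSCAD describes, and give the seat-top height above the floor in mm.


A bench. The seat-top height is 438 mm.

A long slab on four corner posts — a bench. The slab sits at z = 379 with thickness 59, so the top is 379 + 59 = 438 mm.


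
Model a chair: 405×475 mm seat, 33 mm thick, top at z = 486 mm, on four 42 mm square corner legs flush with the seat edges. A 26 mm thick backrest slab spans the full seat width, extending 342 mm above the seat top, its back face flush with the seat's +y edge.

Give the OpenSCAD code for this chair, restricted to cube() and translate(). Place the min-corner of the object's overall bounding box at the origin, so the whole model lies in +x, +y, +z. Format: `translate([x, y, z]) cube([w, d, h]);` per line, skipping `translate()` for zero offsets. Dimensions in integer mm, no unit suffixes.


translate([0, 0, 453]) cube([405, 475, 33]);
cube([42, 42, 453]);
translate([363, 0, 0]) cube([42, 42, 453]);
translate([0, 433, 0]) cube([42, 42, 453]);
translate([363, 433, 0]) cube([42, 42, 453]);
translate([0, 449, 486]) cube([405, 26, 342]);


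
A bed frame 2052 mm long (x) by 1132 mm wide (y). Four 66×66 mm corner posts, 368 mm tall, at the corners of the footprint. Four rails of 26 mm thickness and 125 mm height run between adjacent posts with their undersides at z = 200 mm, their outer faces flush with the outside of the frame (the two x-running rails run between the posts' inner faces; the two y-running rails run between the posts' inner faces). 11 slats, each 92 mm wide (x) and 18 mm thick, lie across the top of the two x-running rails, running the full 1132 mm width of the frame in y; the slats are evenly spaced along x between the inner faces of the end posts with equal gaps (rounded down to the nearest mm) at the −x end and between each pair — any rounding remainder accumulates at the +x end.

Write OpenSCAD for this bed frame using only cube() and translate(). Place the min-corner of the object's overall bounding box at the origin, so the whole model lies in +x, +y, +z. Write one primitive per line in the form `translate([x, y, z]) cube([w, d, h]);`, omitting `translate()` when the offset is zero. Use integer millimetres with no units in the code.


// slat z = rail_z + rail_h = 200 + 125 = 325
// slat gap = ⌊(1920 − 11·92) / 12⌋ = 75
cube([66, 66, 368]);
translate([0, 1066, 0]) cube([66, 66, 368]);
translate([1986, 0, 0]) cube([66, 66, 368]);
translate([1986, 1066, 0]) cube([66, 66, 368]);
translate([66, 0, 200]) cube([1920, 26, 125]);
translate([66, 1106, 200]) cube([1920, 26, 125]);
translate([0, 66, 200]) cube([26, 1000, 125]);
translate([2026, 66, 200]) cube([26, 1000, 125]);
translate([141, 0, 325]) cube([92, 1132, 18]);
translate([308, 0, 325]) cube([92, 1132, 18]);
translate([475, 0, 325]) cube([92, 1132, 18]);
translate([642, 0, 325]) cube([92, 1132, 18]);
translate([809, 0, 325]) cube([92, 1132, 18]);
translate([976, 0, 325]) cube([92, 1132, 18]);
translate([1143, 0, 325]) cube([92, 1132, 18]);
translate([1310, 0, 325]) cube([92, 1132, 18]);
translate([1477, 0, 325]) cube([92, 1132, 18]);
translate([1644, 0, 325]) cube([92, 1132, 18]);
translate([1811, 0, 325]) cube([92, 1132, 18]);


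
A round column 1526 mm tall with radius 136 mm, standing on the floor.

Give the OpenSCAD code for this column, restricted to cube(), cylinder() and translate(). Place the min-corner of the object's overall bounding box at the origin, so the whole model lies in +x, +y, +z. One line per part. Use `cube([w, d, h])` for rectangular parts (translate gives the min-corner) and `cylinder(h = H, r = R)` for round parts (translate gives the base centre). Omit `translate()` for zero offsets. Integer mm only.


translate([136, 136, 0]) cylinder(h = 1526, r = 136);


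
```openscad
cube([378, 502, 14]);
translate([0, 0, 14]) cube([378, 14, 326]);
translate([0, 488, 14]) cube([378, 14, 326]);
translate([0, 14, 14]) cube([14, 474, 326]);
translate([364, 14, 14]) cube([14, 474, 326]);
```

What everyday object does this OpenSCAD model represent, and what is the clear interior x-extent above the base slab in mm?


An open box. The internal width is 350 mm.

A 378×502 base slab with four walls standing on it — an open box. The base is 378 mm wide and the walls are 14 mm thick, so the internal width is 378 − 2 × 14 = 350 mm.


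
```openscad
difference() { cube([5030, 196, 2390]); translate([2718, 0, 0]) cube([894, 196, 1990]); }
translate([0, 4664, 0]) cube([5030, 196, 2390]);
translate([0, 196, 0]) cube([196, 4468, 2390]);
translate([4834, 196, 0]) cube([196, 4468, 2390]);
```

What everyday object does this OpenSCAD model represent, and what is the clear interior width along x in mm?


A single room. The interior width is 4638 mm.

Four walls enclosing a rectangle with a door in the front wall — a room. Outside width 5030 minus two 196 mm walls gives 4638 mm.


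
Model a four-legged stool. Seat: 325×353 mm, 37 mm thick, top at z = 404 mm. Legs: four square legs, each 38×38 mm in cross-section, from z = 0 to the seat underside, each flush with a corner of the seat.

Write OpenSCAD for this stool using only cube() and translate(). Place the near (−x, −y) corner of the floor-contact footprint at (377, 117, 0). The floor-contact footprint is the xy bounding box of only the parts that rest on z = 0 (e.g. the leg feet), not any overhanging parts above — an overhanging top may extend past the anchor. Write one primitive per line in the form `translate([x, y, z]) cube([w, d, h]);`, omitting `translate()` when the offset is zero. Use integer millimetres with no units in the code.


// leg_h = 404 - 37 = 367
translate([377, 117, 367]) cube([325, 353, 37]);
translate([377, 117, 0]) cube([38, 38, 367]);
translate([664, 117, 0]) cube([38, 38, 367]);
translate([377, 432, 0]) cube([38, 38, 367]);
translate([664, 432, 0]) cube([38, 38, 367]);


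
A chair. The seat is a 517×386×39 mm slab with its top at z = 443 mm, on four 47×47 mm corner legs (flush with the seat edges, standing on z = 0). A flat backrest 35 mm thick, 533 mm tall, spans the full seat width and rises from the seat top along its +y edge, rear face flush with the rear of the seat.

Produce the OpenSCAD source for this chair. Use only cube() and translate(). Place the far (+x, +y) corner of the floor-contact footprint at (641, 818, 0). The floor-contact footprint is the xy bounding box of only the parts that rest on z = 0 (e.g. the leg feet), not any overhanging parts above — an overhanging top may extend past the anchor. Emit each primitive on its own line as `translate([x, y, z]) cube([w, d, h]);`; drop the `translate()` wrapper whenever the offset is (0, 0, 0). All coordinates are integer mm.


// leg_h = 443 - 39 = 404
translate([124, 432, 404]) cube([517, 386, 39]);
translate([124, 432, 0]) cube([47, 47, 404]);
translate([594, 432, 0]) cube([47, 47, 404]);
translate([124, 771, 0]) cube([47, 47, 404]);
translate([594, 771, 0]) cube([47, 47, 404]);
translate([124, 783, 443]) cube([517, 35, 533]);


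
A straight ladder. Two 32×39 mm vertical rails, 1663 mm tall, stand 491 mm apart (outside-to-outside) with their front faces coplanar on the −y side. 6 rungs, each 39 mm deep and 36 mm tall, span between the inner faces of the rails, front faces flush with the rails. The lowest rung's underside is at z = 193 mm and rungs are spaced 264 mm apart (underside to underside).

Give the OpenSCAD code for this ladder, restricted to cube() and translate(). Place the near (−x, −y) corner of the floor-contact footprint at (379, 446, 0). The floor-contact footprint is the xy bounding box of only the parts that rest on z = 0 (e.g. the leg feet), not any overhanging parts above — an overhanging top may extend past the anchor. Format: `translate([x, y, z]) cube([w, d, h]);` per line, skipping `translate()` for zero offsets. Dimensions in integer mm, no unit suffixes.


translate([379, 446, 0]) cube([32, 39, 1663]);
translate([838, 446, 0]) cube([32, 39, 1663]);
translate([411, 446, 193]) cube([427, 39, 36]);
translate([411, 446, 457]) cube([427, 39, 36]);
translate([411, 446, 721]) cube([427, 39, 36]);
translate([411, 446, 985]) cube([427, 39, 36]);
translate([411, 446, 1249]) cube([427, 39, 36]);
translate([411, 446, 1513]) cube([427, 39, 36]);


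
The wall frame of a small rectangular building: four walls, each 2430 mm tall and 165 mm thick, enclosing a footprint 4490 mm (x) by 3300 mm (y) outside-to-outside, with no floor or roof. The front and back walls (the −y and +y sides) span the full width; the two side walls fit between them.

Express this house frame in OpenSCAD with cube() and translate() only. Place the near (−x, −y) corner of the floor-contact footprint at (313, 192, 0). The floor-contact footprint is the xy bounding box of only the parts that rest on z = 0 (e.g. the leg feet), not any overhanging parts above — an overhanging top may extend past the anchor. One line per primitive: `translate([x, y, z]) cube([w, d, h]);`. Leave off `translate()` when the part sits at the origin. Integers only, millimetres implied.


translate([313, 192, 0]) cube([4490, 165, 2430]);
translate([313, 3327, 0]) cube([4490, 165, 2430]);
translate([313, 357, 0]) cube([165, 2970, 2430]);
translate([4638, 357, 0]) cube([165, 2970, 2430]);


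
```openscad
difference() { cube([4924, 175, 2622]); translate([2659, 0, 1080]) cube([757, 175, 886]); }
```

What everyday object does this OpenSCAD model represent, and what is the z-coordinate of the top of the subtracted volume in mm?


A wall with a window opening. The window head height is 1966 mm.

A wall with a rectangular opening subtracted — a window. Sill at z = 1080, opening 886 mm tall, so the head is at 1080 + 886 = 1966 mm.


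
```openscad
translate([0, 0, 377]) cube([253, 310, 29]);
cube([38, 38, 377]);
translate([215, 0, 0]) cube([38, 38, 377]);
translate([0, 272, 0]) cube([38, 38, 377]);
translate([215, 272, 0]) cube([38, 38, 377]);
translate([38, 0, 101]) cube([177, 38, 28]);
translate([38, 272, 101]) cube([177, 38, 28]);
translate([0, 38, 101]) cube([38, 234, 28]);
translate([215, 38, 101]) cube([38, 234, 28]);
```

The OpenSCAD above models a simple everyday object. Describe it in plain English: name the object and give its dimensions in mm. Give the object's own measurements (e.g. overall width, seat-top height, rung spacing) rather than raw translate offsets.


A simple wooden stool: a rectangular seat 253 mm (x) by 310 mm (y), 29 mm thick, top face at z = 406 mm, on four square legs, each 38×38 mm in cross-section. The legs rest on z = 0, each flush with a corner of the seat. Four stretchers, 38 mm wide and 28 mm tall, connect adjacent legs with their undersides at z = 101 mm, each running between the inner faces of the legs it joins and aligned with the legs' outer faces on the other axis.


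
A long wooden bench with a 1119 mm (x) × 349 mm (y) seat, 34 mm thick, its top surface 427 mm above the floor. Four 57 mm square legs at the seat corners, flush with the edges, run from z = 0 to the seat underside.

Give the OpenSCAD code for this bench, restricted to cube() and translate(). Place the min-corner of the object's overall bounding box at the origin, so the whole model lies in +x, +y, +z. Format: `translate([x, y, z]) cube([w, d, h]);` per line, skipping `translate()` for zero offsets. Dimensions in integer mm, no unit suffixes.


translate([0, 0, 393]) cube([1119, 349, 34]);
cube([57, 57, 393]);
translate([0, 292, 0]) cube([57, 57, 393]);
translate([1062, 0, 0]) cube([57, 57, 393]);
translate([1062, 292, 0]) cube([57, 57, 393]);


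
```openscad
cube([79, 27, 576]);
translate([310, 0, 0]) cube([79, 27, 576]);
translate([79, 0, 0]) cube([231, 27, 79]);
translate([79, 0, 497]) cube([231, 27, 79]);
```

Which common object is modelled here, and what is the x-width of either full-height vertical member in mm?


A picture frame. The border width is 79 mm.

Four thin pieces enclosing a rectangular opening — a picture frame. The two full-height stiles are 576 mm tall; the top rail sits at z = 497 and is 79 mm tall, so the border above the opening is 576 − 497 = 79 mm, matching the stile x-width.


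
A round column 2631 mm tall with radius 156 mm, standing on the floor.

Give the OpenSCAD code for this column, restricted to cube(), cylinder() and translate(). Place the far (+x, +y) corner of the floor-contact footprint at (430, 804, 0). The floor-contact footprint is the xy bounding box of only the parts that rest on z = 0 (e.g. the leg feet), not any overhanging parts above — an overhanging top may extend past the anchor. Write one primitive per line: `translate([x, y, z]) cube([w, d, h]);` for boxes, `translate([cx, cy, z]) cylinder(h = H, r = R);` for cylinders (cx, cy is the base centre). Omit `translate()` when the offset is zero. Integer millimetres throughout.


translate([274, 648, 0]) cylinder(h = 2631, r = 156);


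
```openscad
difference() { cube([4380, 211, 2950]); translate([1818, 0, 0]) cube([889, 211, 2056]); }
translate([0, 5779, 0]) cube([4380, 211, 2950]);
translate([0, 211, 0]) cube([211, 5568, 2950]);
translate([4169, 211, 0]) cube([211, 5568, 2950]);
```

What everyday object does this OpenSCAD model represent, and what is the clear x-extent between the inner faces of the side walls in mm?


A single room. The interior width is 3958 mm.

Four walls enclosing a rectangle with a door in the front wall — a room. Outside width 4380 minus two 211 mm walls gives 3958 mm.


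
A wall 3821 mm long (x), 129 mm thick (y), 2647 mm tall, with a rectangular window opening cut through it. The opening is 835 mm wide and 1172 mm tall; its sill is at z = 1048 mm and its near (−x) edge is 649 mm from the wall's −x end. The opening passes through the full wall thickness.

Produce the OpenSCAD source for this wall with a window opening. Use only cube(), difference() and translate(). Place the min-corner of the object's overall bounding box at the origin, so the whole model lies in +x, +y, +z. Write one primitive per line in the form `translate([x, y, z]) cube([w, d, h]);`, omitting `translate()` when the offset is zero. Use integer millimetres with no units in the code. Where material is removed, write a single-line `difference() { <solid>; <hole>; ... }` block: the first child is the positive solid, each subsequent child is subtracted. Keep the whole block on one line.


difference() { cube([3821, 129, 2647]); translate([649, 0, 1048]) cube([835, 129, 1172]); }


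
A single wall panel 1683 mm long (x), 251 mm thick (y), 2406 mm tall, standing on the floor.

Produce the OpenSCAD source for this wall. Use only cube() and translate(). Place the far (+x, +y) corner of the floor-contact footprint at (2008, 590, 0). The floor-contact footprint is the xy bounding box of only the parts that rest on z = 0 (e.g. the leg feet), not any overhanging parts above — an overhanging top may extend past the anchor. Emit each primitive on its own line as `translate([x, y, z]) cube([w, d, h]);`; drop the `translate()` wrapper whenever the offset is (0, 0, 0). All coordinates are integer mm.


translate([325, 339, 0]) cube([1683, 251, 2406]);


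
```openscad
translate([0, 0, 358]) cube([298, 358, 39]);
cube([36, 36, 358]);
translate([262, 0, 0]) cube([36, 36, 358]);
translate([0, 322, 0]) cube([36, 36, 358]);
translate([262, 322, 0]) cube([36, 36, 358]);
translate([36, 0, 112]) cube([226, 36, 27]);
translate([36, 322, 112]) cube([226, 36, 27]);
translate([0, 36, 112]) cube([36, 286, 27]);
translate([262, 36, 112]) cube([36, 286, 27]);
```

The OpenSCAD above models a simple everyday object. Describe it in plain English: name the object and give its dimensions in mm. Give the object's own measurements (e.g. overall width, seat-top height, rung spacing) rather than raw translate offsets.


A four-legged stool. The seat is a 298×358×39 mm slab whose top surface is at z = 397 mm; four square legs, each 36×36 mm in cross-section, run from the floor (z = 0) to the underside of the seat, each flush with a corner of the seat. Four stretchers, 36 mm wide and 27 mm tall, connect adjacent legs with their undersides at z = 112 mm, each running between the inner faces of the legs it joins and aligned with the legs' outer faces on the other axis.


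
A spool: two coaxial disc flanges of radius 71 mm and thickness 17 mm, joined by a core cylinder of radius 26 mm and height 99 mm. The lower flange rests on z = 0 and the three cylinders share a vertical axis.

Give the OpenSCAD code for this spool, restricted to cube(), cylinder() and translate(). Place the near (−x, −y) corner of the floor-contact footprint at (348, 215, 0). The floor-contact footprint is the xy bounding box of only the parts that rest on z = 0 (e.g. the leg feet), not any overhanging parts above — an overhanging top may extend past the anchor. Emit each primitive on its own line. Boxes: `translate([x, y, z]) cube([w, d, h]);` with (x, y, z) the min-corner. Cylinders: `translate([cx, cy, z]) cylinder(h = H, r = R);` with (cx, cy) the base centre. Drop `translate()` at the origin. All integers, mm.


translate([419, 286, 0]) cylinder(h = 17, r = 71);
translate([419, 286, 17]) cylinder(h = 99, r = 26);
translate([419, 286, 116]) cylinder(h = 17, r = 71);


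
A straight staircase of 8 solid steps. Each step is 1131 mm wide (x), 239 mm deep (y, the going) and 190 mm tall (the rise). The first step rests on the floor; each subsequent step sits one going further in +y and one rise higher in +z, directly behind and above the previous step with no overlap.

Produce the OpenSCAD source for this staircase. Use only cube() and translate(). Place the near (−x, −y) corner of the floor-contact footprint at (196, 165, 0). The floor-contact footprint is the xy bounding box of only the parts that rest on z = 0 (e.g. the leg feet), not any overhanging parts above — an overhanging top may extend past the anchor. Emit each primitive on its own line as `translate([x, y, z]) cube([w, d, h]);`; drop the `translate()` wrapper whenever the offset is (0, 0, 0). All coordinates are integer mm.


translate([196, 165, 0]) cube([1131, 239, 190]);
translate([196, 404, 190]) cube([1131, 239, 190]);
translate([196, 643, 380]) cube([1131, 239, 190]);
translate([196, 882, 570]) cube([1131, 239, 190]);
translate([196, 1121, 760]) cube([1131, 239, 190]);
translate([196, 1360, 950]) cube([1131, 239, 190]);
translate([196, 1599, 1140]) cube([1131, 239, 190]);
translate([196, 1838, 1330]) cube([1131, 239, 190]);


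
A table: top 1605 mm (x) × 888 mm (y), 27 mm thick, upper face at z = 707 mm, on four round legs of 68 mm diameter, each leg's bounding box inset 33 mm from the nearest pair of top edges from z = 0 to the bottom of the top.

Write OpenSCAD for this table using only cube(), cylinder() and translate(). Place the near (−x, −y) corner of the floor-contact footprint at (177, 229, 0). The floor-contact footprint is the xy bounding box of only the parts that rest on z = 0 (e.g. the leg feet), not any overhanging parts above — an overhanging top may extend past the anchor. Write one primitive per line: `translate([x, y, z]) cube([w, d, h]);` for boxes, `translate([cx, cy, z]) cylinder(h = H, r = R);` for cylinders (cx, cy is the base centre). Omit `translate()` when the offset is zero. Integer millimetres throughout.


translate([144, 196, 680]) cube([1605, 888, 27]);
translate([211, 263, 0]) cylinder(h = 680, r = 34);
translate([1682, 263, 0]) cylinder(h = 680, r = 34);
translate([211, 1017, 0]) cylinder(h = 680, r = 34);
translate([1682, 1017, 0]) cylinder(h = 680, r = 34);


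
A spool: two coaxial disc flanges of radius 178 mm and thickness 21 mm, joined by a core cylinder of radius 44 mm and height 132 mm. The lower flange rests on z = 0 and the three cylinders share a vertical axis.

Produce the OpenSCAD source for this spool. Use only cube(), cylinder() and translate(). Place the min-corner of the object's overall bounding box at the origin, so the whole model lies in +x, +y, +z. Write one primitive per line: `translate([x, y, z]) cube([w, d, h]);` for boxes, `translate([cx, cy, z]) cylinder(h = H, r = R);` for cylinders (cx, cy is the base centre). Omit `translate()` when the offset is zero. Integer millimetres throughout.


translate([178, 178, 0]) cylinder(h = 21, r = 178);
translate([178, 178, 21]) cylinder(h = 132, r = 44);
translate([178, 178, 153]) cylinder(h = 21, r = 178);


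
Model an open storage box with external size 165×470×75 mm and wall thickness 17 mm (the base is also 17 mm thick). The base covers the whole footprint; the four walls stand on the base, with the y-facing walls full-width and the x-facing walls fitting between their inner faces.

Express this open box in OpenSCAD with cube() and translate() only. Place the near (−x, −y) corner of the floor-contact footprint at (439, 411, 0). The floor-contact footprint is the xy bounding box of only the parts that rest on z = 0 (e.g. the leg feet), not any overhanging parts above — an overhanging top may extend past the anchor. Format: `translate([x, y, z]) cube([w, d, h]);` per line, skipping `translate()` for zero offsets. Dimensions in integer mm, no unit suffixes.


translate([439, 411, 0]) cube([165, 470, 17]);
translate([439, 411, 17]) cube([165, 17, 58]);
translate([439, 864, 17]) cube([165, 17, 58]);
translate([439, 428, 17]) cube([17, 436, 58]);
translate([587, 428, 17]) cube([17, 436, 58]);


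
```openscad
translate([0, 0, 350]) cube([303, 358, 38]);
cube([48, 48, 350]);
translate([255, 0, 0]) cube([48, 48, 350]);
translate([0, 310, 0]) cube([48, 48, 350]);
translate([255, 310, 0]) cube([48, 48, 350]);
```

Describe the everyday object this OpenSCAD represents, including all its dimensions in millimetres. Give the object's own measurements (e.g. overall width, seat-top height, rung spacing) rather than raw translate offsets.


A four-legged stool. The seat is a 303×358×38 mm slab whose top surface is at z = 388 mm; four square legs, each 48×48 mm in cross-section, run from the floor (z = 0) to the underside of the seat, each flush with a corner of the seat.


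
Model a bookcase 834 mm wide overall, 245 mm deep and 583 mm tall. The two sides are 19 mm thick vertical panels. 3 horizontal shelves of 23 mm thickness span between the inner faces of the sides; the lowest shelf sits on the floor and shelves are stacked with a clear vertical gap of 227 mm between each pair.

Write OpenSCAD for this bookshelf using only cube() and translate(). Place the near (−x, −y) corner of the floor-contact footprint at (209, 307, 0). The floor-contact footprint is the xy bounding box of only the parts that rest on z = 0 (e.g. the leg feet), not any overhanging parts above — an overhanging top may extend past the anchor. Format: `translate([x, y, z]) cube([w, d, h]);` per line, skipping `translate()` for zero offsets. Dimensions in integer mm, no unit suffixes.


translate([209, 307, 0]) cube([19, 245, 583]);
translate([1024, 307, 0]) cube([19, 245, 583]);
translate([228, 307, 0]) cube([796, 245, 23]);
translate([228, 307, 250]) cube([796, 245, 23]);
translate([228, 307, 500]) cube([796, 245, 23]);
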